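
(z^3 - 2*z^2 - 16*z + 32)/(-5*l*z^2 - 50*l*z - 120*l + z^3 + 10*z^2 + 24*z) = (z^2 - 6*z + 8)/(-5*l*z - 30*l + z^2 + 6*z)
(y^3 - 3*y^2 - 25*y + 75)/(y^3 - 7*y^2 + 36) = (y^2 - 25)/(y^2 - 4*y - 12)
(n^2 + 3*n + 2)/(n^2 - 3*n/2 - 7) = 2*(n + 1)/(2*n - 7)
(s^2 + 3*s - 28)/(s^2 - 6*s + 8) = (s + 7)/(s - 2)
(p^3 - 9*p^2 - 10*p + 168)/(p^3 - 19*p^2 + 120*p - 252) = (p + 4)/(p - 6)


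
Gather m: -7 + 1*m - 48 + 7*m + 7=8*m - 48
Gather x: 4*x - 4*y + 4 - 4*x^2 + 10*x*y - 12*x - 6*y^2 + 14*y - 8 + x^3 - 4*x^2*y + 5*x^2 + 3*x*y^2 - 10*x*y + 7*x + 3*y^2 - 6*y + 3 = x^3 + x^2*(1 - 4*y) + x*(3*y^2 - 1) - 3*y^2 + 4*y - 1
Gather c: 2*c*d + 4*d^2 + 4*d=2*c*d + 4*d^2 + 4*d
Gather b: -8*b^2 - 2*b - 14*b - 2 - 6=-8*b^2 - 16*b - 8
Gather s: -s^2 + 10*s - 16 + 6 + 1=-s^2 + 10*s - 9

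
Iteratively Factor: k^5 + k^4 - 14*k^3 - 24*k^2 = (k + 2)*(k^4 - k^3 - 12*k^2) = (k + 2)*(k + 3)*(k^3 - 4*k^2) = (k - 4)*(k + 2)*(k + 3)*(k^2) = k*(k - 4)*(k + 2)*(k + 3)*(k)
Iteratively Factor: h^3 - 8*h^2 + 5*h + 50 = (h - 5)*(h^2 - 3*h - 10) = (h - 5)^2*(h + 2)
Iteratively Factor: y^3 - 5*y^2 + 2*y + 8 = (y - 2)*(y^2 - 3*y - 4) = (y - 2)*(y + 1)*(y - 4)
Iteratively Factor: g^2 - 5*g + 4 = (g - 1)*(g - 4)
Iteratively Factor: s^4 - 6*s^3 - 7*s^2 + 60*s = (s - 4)*(s^3 - 2*s^2 - 15*s) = (s - 5)*(s - 4)*(s^2 + 3*s) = (s - 5)*(s - 4)*(s + 3)*(s)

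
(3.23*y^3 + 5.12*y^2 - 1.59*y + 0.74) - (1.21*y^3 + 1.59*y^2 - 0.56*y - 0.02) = 2.02*y^3 + 3.53*y^2 - 1.03*y + 0.76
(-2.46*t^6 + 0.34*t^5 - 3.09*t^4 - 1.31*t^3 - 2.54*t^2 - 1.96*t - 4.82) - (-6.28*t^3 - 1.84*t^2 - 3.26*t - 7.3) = -2.46*t^6 + 0.34*t^5 - 3.09*t^4 + 4.97*t^3 - 0.7*t^2 + 1.3*t + 2.48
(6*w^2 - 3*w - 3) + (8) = 6*w^2 - 3*w + 5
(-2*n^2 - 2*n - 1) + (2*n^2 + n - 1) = -n - 2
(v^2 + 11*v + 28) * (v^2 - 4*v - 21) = v^4 + 7*v^3 - 37*v^2 - 343*v - 588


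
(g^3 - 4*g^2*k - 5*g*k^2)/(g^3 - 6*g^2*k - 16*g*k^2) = (-g^2 + 4*g*k + 5*k^2)/(-g^2 + 6*g*k + 16*k^2)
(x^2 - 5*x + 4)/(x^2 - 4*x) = (x - 1)/x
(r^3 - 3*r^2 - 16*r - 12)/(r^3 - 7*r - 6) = (r - 6)/(r - 3)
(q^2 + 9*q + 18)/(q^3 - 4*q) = (q^2 + 9*q + 18)/(q*(q^2 - 4))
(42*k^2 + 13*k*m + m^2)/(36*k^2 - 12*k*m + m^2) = (42*k^2 + 13*k*m + m^2)/(36*k^2 - 12*k*m + m^2)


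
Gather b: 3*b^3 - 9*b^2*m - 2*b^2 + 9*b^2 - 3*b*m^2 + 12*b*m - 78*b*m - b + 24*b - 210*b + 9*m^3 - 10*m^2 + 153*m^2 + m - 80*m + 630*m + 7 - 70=3*b^3 + b^2*(7 - 9*m) + b*(-3*m^2 - 66*m - 187) + 9*m^3 + 143*m^2 + 551*m - 63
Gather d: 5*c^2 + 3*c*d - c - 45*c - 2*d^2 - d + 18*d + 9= 5*c^2 - 46*c - 2*d^2 + d*(3*c + 17) + 9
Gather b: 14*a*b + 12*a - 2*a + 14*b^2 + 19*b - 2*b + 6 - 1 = 10*a + 14*b^2 + b*(14*a + 17) + 5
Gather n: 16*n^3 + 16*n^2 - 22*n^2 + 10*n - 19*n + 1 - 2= 16*n^3 - 6*n^2 - 9*n - 1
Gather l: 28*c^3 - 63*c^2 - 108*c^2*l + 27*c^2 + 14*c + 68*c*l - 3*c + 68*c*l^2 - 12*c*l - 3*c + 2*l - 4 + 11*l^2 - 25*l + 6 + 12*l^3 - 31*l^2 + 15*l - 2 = 28*c^3 - 36*c^2 + 8*c + 12*l^3 + l^2*(68*c - 20) + l*(-108*c^2 + 56*c - 8)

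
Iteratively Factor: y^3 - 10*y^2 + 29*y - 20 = (y - 5)*(y^2 - 5*y + 4) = (y - 5)*(y - 4)*(y - 1)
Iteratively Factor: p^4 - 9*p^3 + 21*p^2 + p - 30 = (p + 1)*(p^3 - 10*p^2 + 31*p - 30) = (p - 2)*(p + 1)*(p^2 - 8*p + 15) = (p - 5)*(p - 2)*(p + 1)*(p - 3)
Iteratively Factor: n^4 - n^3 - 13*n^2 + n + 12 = (n + 3)*(n^3 - 4*n^2 - n + 4) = (n + 1)*(n + 3)*(n^2 - 5*n + 4) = (n - 4)*(n + 1)*(n + 3)*(n - 1)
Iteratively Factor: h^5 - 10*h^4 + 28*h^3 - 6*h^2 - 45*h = (h - 3)*(h^4 - 7*h^3 + 7*h^2 + 15*h) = (h - 3)*(h + 1)*(h^3 - 8*h^2 + 15*h) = (h - 5)*(h - 3)*(h + 1)*(h^2 - 3*h) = h*(h - 5)*(h - 3)*(h + 1)*(h - 3)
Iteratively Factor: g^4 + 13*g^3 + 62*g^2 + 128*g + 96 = (g + 2)*(g^3 + 11*g^2 + 40*g + 48) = (g + 2)*(g + 3)*(g^2 + 8*g + 16) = (g + 2)*(g + 3)*(g + 4)*(g + 4)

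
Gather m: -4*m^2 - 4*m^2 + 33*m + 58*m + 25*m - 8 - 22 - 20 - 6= -8*m^2 + 116*m - 56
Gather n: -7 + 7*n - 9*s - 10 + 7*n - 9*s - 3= 14*n - 18*s - 20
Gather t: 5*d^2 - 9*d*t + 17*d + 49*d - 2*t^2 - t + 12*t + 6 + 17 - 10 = 5*d^2 + 66*d - 2*t^2 + t*(11 - 9*d) + 13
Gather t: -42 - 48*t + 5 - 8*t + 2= -56*t - 35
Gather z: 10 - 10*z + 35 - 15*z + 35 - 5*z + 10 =90 - 30*z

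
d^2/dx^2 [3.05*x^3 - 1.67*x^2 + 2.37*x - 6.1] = 18.3*x - 3.34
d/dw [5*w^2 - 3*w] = 10*w - 3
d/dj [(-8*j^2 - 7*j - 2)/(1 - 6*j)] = (48*j^2 - 16*j - 19)/(36*j^2 - 12*j + 1)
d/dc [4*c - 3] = 4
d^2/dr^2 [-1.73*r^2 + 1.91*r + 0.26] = -3.46000000000000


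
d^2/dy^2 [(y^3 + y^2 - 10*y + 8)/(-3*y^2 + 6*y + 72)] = -40/(3*y^3 - 54*y^2 + 324*y - 648)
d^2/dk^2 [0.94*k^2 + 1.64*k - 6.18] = 1.88000000000000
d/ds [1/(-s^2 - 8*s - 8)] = 2*(s + 4)/(s^2 + 8*s + 8)^2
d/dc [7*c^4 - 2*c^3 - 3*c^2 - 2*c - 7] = 28*c^3 - 6*c^2 - 6*c - 2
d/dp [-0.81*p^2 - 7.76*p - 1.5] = -1.62*p - 7.76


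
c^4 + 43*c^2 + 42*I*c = c*(c - 7*I)*(c + I)*(c + 6*I)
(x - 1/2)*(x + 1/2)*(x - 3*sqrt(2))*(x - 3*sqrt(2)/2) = x^4 - 9*sqrt(2)*x^3/2 + 35*x^2/4 + 9*sqrt(2)*x/8 - 9/4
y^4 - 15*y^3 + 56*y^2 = y^2*(y - 8)*(y - 7)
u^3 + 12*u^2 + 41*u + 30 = (u + 1)*(u + 5)*(u + 6)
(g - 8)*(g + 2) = g^2 - 6*g - 16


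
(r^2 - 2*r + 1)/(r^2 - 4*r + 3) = (r - 1)/(r - 3)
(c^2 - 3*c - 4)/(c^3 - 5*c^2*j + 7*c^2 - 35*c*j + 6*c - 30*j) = (c - 4)/(c^2 - 5*c*j + 6*c - 30*j)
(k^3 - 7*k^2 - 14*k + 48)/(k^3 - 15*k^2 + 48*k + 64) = (k^2 + k - 6)/(k^2 - 7*k - 8)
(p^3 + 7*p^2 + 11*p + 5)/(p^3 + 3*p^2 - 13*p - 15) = (p + 1)/(p - 3)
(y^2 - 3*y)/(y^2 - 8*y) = (y - 3)/(y - 8)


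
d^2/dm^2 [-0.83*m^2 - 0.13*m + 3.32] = -1.66000000000000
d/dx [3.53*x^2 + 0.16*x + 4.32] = 7.06*x + 0.16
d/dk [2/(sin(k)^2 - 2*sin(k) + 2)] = 4*(1 - sin(k))*cos(k)/(sin(k)^2 - 2*sin(k) + 2)^2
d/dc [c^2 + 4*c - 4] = 2*c + 4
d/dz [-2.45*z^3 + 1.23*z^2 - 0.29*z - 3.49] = -7.35*z^2 + 2.46*z - 0.29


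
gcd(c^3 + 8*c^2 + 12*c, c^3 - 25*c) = c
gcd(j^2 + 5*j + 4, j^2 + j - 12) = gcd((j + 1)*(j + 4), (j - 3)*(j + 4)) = j + 4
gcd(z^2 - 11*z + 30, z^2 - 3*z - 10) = z - 5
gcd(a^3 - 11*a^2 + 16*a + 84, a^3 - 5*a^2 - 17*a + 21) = a - 7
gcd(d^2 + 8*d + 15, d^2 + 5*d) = d + 5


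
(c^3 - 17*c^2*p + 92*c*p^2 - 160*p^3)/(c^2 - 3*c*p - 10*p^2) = (c^2 - 12*c*p + 32*p^2)/(c + 2*p)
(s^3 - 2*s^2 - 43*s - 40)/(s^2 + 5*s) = s - 7 - 8/s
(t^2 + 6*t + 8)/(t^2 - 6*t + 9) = (t^2 + 6*t + 8)/(t^2 - 6*t + 9)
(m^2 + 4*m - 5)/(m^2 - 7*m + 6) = (m + 5)/(m - 6)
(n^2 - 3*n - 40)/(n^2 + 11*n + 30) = (n - 8)/(n + 6)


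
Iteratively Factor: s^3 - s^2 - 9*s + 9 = (s - 1)*(s^2 - 9) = (s - 1)*(s + 3)*(s - 3)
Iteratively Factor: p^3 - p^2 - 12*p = (p)*(p^2 - p - 12) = p*(p + 3)*(p - 4)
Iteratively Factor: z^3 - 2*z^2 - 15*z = (z - 5)*(z^2 + 3*z) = (z - 5)*(z + 3)*(z)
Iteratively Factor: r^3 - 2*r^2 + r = (r)*(r^2 - 2*r + 1) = r*(r - 1)*(r - 1)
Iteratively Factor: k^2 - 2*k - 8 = (k - 4)*(k + 2)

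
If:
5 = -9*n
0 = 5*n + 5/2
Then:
No Solution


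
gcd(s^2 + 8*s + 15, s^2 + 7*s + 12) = s + 3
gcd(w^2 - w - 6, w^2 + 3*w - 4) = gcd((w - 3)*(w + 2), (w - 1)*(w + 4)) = 1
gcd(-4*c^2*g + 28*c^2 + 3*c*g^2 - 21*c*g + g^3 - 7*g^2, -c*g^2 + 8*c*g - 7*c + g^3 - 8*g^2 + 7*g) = c*g - 7*c - g^2 + 7*g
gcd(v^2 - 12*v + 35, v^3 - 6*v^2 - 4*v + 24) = 1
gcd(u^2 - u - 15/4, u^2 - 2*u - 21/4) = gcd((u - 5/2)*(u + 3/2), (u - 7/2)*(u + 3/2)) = u + 3/2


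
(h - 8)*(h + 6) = h^2 - 2*h - 48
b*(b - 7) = b^2 - 7*b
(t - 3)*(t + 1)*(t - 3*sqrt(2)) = t^3 - 3*sqrt(2)*t^2 - 2*t^2 - 3*t + 6*sqrt(2)*t + 9*sqrt(2)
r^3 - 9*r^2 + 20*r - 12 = (r - 6)*(r - 2)*(r - 1)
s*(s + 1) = s^2 + s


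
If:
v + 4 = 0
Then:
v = -4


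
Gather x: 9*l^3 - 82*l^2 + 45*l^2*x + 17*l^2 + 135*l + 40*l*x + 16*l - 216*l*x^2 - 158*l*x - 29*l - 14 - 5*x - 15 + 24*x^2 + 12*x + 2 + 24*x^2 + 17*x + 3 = 9*l^3 - 65*l^2 + 122*l + x^2*(48 - 216*l) + x*(45*l^2 - 118*l + 24) - 24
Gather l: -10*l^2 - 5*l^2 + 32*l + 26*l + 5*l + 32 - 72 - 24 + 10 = -15*l^2 + 63*l - 54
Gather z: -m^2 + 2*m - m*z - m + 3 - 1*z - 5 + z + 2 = -m^2 - m*z + m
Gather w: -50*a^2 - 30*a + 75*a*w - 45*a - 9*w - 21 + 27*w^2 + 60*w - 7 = -50*a^2 - 75*a + 27*w^2 + w*(75*a + 51) - 28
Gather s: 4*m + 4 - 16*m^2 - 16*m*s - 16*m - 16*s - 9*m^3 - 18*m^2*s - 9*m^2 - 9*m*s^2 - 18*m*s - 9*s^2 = -9*m^3 - 25*m^2 - 12*m + s^2*(-9*m - 9) + s*(-18*m^2 - 34*m - 16) + 4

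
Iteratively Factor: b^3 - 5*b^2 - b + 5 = (b - 1)*(b^2 - 4*b - 5) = (b - 5)*(b - 1)*(b + 1)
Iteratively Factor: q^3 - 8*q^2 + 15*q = (q)*(q^2 - 8*q + 15) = q*(q - 3)*(q - 5)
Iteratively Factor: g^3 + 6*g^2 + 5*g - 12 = (g - 1)*(g^2 + 7*g + 12) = (g - 1)*(g + 4)*(g + 3)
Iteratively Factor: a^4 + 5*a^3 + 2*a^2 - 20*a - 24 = (a - 2)*(a^3 + 7*a^2 + 16*a + 12) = (a - 2)*(a + 2)*(a^2 + 5*a + 6) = (a - 2)*(a + 2)*(a + 3)*(a + 2)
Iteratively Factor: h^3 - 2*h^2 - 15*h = (h - 5)*(h^2 + 3*h) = h*(h - 5)*(h + 3)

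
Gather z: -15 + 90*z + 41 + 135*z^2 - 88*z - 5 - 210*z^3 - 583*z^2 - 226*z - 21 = -210*z^3 - 448*z^2 - 224*z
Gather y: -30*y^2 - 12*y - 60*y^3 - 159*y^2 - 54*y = -60*y^3 - 189*y^2 - 66*y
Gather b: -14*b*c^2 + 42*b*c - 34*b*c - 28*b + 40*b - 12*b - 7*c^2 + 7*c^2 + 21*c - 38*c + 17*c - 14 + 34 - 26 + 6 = b*(-14*c^2 + 8*c)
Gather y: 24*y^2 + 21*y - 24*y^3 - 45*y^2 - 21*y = -24*y^3 - 21*y^2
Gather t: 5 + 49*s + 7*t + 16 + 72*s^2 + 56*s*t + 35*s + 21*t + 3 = 72*s^2 + 84*s + t*(56*s + 28) + 24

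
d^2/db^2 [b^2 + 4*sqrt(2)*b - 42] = 2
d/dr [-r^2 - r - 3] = -2*r - 1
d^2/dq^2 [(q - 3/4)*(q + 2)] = 2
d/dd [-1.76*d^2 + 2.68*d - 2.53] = 2.68 - 3.52*d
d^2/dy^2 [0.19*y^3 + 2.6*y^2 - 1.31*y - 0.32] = 1.14*y + 5.2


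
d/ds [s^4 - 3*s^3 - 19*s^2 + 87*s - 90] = 4*s^3 - 9*s^2 - 38*s + 87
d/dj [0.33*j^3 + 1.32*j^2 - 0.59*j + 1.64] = 0.99*j^2 + 2.64*j - 0.59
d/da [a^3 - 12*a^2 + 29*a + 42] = 3*a^2 - 24*a + 29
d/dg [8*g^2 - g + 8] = 16*g - 1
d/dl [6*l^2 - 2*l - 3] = 12*l - 2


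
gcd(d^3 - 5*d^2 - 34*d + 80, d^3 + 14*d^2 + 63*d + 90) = d + 5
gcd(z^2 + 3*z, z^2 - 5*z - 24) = z + 3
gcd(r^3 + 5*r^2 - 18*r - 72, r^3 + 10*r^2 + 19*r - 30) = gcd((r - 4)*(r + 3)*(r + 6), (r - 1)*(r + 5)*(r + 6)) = r + 6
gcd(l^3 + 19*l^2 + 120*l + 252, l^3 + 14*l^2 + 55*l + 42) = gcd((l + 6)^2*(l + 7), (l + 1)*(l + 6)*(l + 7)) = l^2 + 13*l + 42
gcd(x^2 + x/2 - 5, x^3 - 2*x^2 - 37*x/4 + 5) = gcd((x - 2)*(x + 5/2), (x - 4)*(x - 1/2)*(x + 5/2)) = x + 5/2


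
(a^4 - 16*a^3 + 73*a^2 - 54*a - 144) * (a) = a^5 - 16*a^4 + 73*a^3 - 54*a^2 - 144*a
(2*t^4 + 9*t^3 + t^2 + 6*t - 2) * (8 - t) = -2*t^5 + 7*t^4 + 71*t^3 + 2*t^2 + 50*t - 16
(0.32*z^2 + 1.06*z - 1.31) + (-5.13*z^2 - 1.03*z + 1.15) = -4.81*z^2 + 0.03*z - 0.16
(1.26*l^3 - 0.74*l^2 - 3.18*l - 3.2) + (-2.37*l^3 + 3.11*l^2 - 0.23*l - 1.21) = -1.11*l^3 + 2.37*l^2 - 3.41*l - 4.41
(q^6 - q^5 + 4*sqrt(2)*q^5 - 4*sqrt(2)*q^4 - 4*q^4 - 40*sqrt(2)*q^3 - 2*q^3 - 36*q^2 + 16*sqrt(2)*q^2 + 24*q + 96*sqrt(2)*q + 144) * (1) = q^6 - q^5 + 4*sqrt(2)*q^5 - 4*sqrt(2)*q^4 - 4*q^4 - 40*sqrt(2)*q^3 - 2*q^3 - 36*q^2 + 16*sqrt(2)*q^2 + 24*q + 96*sqrt(2)*q + 144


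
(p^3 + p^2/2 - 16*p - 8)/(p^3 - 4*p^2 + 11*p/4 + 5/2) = 2*(p^2 - 16)/(2*p^2 - 9*p + 10)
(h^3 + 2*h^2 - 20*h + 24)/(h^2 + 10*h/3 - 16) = 3*(h^2 - 4*h + 4)/(3*h - 8)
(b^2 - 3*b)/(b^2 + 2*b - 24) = b*(b - 3)/(b^2 + 2*b - 24)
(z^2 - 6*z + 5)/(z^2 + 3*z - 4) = (z - 5)/(z + 4)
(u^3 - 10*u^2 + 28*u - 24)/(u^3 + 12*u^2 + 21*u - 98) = (u^2 - 8*u + 12)/(u^2 + 14*u + 49)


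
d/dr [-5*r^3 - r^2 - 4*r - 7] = -15*r^2 - 2*r - 4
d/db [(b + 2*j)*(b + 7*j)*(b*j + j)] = j*(3*b^2 + 18*b*j + 2*b + 14*j^2 + 9*j)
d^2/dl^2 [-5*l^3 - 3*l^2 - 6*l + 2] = -30*l - 6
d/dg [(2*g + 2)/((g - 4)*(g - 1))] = 2*(-g^2 - 2*g + 9)/(g^4 - 10*g^3 + 33*g^2 - 40*g + 16)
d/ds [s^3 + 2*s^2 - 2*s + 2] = 3*s^2 + 4*s - 2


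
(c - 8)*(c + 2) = c^2 - 6*c - 16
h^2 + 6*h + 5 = (h + 1)*(h + 5)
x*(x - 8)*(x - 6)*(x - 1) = x^4 - 15*x^3 + 62*x^2 - 48*x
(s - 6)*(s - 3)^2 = s^3 - 12*s^2 + 45*s - 54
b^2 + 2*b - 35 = (b - 5)*(b + 7)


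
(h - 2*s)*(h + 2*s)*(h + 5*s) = h^3 + 5*h^2*s - 4*h*s^2 - 20*s^3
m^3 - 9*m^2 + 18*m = m*(m - 6)*(m - 3)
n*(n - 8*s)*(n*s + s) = n^3*s - 8*n^2*s^2 + n^2*s - 8*n*s^2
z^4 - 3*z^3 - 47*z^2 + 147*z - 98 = (z - 7)*(z - 2)*(z - 1)*(z + 7)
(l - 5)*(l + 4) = l^2 - l - 20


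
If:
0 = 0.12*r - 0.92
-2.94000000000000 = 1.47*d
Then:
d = -2.00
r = 7.67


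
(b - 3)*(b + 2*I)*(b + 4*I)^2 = b^4 - 3*b^3 + 10*I*b^3 - 32*b^2 - 30*I*b^2 + 96*b - 32*I*b + 96*I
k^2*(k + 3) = k^3 + 3*k^2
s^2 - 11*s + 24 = (s - 8)*(s - 3)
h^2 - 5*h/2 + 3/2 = (h - 3/2)*(h - 1)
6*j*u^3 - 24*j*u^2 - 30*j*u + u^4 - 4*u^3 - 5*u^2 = u*(6*j + u)*(u - 5)*(u + 1)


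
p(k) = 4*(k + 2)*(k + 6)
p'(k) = 8*k + 32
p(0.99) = 83.60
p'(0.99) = 39.92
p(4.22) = 254.27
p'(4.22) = 65.76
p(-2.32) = -4.71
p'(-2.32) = 13.44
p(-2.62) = -8.38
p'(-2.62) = 11.04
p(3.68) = 219.93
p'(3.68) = 61.44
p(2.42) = 148.87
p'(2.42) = 51.36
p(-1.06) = 18.57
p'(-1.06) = 23.52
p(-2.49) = -6.88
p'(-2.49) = 12.08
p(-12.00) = 240.00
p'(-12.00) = -64.00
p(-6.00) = 0.00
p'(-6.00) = -16.00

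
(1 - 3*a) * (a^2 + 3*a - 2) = -3*a^3 - 8*a^2 + 9*a - 2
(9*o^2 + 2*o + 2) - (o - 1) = 9*o^2 + o + 3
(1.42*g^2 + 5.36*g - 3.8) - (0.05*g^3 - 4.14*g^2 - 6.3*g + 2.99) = -0.05*g^3 + 5.56*g^2 + 11.66*g - 6.79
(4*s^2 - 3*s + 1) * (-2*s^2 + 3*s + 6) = -8*s^4 + 18*s^3 + 13*s^2 - 15*s + 6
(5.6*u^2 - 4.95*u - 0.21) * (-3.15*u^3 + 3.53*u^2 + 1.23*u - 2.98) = -17.64*u^5 + 35.3605*u^4 - 9.924*u^3 - 23.5178*u^2 + 14.4927*u + 0.6258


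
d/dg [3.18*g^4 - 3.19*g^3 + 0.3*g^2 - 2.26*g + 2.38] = 12.72*g^3 - 9.57*g^2 + 0.6*g - 2.26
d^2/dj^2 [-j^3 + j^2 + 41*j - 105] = 2 - 6*j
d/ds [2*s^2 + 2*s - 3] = 4*s + 2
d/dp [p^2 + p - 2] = 2*p + 1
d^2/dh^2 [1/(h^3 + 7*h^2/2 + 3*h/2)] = 4*(-h*(6*h + 7)*(2*h^2 + 7*h + 3) + (6*h^2 + 14*h + 3)^2)/(h^3*(2*h^2 + 7*h + 3)^3)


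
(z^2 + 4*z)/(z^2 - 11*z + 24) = z*(z + 4)/(z^2 - 11*z + 24)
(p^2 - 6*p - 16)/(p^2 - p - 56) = (p + 2)/(p + 7)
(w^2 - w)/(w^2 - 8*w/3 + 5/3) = 3*w/(3*w - 5)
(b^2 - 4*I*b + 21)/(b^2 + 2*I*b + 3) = (b - 7*I)/(b - I)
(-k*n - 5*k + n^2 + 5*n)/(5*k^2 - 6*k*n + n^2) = (-n - 5)/(5*k - n)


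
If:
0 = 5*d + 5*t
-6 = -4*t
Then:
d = -3/2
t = 3/2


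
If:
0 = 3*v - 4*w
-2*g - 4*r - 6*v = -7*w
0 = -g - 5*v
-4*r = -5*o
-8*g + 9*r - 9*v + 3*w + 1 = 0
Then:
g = 16/173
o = -148/4325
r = -37/865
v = -16/865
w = -12/865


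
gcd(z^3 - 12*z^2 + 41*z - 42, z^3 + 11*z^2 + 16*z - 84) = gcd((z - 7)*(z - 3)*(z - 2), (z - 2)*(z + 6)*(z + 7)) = z - 2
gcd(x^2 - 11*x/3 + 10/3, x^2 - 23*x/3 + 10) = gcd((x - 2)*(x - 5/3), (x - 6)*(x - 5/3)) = x - 5/3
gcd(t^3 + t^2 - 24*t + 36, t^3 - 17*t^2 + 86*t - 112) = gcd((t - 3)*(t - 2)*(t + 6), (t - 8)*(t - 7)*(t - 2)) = t - 2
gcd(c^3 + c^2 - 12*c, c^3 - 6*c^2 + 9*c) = c^2 - 3*c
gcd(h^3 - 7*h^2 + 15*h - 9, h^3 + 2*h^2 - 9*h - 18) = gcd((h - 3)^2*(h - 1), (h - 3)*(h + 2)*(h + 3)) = h - 3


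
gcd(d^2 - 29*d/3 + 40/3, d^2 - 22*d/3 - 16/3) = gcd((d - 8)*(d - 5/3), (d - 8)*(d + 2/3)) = d - 8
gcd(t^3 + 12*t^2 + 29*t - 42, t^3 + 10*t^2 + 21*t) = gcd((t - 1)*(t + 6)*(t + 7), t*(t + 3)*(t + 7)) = t + 7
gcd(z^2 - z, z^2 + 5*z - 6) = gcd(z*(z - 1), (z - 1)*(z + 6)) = z - 1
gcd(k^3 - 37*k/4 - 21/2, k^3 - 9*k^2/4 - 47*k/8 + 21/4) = k^2 - 3*k/2 - 7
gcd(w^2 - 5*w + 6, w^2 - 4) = w - 2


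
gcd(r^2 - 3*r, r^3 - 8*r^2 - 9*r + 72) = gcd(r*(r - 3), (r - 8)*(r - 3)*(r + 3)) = r - 3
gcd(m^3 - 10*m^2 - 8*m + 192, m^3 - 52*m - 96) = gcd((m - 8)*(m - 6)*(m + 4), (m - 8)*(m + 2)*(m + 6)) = m - 8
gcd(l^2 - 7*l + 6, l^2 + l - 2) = l - 1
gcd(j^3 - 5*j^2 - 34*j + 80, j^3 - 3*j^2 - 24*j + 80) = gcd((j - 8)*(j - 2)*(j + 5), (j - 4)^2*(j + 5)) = j + 5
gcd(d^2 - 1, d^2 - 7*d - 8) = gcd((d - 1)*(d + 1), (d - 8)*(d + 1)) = d + 1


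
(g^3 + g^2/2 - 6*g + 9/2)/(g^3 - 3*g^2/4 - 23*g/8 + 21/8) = 4*(g + 3)/(4*g + 7)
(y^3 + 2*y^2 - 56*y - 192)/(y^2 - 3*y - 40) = (y^2 + 10*y + 24)/(y + 5)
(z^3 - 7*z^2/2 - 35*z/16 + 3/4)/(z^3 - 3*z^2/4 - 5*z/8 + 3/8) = (4*z^2 - 17*z + 4)/(2*(2*z^2 - 3*z + 1))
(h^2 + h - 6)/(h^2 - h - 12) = (h - 2)/(h - 4)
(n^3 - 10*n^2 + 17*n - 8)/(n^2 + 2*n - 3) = (n^2 - 9*n + 8)/(n + 3)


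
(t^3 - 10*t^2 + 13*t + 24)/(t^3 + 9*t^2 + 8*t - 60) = (t^3 - 10*t^2 + 13*t + 24)/(t^3 + 9*t^2 + 8*t - 60)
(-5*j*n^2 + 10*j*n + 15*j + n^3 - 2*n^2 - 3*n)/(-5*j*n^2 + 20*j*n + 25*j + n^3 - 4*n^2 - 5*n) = (n - 3)/(n - 5)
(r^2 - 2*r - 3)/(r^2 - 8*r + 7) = (r^2 - 2*r - 3)/(r^2 - 8*r + 7)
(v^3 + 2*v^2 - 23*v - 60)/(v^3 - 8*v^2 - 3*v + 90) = (v + 4)/(v - 6)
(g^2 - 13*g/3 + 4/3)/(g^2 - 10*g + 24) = (g - 1/3)/(g - 6)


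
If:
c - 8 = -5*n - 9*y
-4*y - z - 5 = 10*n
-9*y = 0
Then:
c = z/2 + 21/2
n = -z/10 - 1/2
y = 0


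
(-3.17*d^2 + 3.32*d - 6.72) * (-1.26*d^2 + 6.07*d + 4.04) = 3.9942*d^4 - 23.4251*d^3 + 15.8128*d^2 - 27.3776*d - 27.1488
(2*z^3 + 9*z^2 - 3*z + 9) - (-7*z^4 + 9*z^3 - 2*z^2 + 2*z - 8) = 7*z^4 - 7*z^3 + 11*z^2 - 5*z + 17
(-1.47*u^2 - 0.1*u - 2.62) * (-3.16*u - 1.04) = 4.6452*u^3 + 1.8448*u^2 + 8.3832*u + 2.7248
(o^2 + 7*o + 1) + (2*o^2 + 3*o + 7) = 3*o^2 + 10*o + 8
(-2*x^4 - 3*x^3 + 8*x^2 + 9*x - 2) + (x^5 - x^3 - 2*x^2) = x^5 - 2*x^4 - 4*x^3 + 6*x^2 + 9*x - 2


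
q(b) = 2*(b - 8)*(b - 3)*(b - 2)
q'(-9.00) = 1046.00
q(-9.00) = -4488.00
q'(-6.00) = 620.00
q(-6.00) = -2016.00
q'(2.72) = -5.05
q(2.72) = 2.13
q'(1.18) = 38.99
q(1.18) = -20.36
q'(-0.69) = 130.74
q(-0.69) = -172.52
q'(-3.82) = 378.19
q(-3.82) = -938.33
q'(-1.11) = 157.11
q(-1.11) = -232.89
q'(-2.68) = 274.45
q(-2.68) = -567.80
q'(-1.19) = 162.38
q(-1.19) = -245.67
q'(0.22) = 80.85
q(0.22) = -77.00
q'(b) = 2*(b - 8)*(b - 3) + 2*(b - 8)*(b - 2) + 2*(b - 3)*(b - 2)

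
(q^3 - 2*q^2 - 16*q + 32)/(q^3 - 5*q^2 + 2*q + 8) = (q + 4)/(q + 1)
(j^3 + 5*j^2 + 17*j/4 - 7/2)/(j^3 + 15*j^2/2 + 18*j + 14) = (j - 1/2)/(j + 2)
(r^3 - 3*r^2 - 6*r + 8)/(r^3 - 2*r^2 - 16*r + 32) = (r^2 + r - 2)/(r^2 + 2*r - 8)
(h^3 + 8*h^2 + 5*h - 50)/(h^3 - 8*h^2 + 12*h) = (h^2 + 10*h + 25)/(h*(h - 6))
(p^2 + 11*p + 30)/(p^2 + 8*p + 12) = (p + 5)/(p + 2)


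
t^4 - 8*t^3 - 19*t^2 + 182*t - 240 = (t - 8)*(t - 3)*(t - 2)*(t + 5)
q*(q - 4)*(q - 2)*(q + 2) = q^4 - 4*q^3 - 4*q^2 + 16*q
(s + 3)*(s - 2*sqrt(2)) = s^2 - 2*sqrt(2)*s + 3*s - 6*sqrt(2)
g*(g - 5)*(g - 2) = g^3 - 7*g^2 + 10*g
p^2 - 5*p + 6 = (p - 3)*(p - 2)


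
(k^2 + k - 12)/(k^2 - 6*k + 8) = (k^2 + k - 12)/(k^2 - 6*k + 8)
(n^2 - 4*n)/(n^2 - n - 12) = n/(n + 3)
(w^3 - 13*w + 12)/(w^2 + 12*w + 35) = (w^3 - 13*w + 12)/(w^2 + 12*w + 35)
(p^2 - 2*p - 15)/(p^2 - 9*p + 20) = (p + 3)/(p - 4)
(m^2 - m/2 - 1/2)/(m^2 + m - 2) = (m + 1/2)/(m + 2)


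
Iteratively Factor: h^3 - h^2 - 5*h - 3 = (h - 3)*(h^2 + 2*h + 1) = (h - 3)*(h + 1)*(h + 1)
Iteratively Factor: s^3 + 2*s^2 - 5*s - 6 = (s + 3)*(s^2 - s - 2) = (s - 2)*(s + 3)*(s + 1)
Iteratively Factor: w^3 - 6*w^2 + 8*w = (w)*(w^2 - 6*w + 8) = w*(w - 2)*(w - 4)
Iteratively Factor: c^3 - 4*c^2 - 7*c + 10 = (c - 1)*(c^2 - 3*c - 10) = (c - 1)*(c + 2)*(c - 5)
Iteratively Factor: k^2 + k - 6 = (k - 2)*(k + 3)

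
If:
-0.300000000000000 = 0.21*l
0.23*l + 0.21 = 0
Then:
No Solution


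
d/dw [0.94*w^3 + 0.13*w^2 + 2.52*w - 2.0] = 2.82*w^2 + 0.26*w + 2.52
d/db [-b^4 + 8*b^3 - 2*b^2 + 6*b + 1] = -4*b^3 + 24*b^2 - 4*b + 6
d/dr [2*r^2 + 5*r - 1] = 4*r + 5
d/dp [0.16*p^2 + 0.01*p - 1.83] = 0.32*p + 0.01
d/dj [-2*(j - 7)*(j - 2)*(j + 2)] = -6*j^2 + 28*j + 8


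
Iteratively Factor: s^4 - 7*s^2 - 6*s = (s - 3)*(s^3 + 3*s^2 + 2*s) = s*(s - 3)*(s^2 + 3*s + 2) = s*(s - 3)*(s + 1)*(s + 2)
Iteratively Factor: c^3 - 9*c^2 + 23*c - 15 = (c - 5)*(c^2 - 4*c + 3) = (c - 5)*(c - 3)*(c - 1)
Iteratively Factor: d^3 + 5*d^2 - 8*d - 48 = (d + 4)*(d^2 + d - 12) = (d + 4)^2*(d - 3)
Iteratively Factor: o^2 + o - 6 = (o - 2)*(o + 3)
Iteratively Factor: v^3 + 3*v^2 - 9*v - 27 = (v - 3)*(v^2 + 6*v + 9) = (v - 3)*(v + 3)*(v + 3)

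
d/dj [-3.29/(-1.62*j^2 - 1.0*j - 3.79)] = (-10.6596*j - 3.29)/(1.62*j^2 + 1.0*j + 3.79)^2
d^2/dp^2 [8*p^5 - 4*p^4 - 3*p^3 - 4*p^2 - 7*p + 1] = 160*p^3 - 48*p^2 - 18*p - 8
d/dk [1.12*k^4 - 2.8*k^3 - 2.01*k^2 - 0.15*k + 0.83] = 4.48*k^3 - 8.4*k^2 - 4.02*k - 0.15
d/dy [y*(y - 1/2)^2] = (2*y - 1)*(6*y - 1)/4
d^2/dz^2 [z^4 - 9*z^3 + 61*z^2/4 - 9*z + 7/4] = 12*z^2 - 54*z + 61/2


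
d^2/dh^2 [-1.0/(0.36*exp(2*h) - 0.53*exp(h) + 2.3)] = (-1.0*(0.72*exp(h) - 0.53)*(1.44*exp(h) - 1.06)*exp(h) + (1.44*exp(h) - 0.53)*(0.36*exp(2*h) - 0.53*exp(h) + 2.3))*exp(h)/(0.36*exp(2*h) - 0.53*exp(h) + 2.3)^3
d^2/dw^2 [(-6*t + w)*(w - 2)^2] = -12*t + 6*w - 8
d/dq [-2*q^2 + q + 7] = 1 - 4*q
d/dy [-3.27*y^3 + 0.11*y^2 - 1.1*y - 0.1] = -9.81*y^2 + 0.22*y - 1.1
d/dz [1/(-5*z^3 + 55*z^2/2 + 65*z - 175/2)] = 4*(3*z^2 - 11*z - 13)/(5*(2*z^3 - 11*z^2 - 26*z + 35)^2)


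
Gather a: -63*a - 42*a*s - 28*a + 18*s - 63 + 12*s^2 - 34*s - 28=a*(-42*s - 91) + 12*s^2 - 16*s - 91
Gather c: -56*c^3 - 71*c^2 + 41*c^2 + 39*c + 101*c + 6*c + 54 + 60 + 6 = -56*c^3 - 30*c^2 + 146*c + 120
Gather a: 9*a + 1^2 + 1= 9*a + 2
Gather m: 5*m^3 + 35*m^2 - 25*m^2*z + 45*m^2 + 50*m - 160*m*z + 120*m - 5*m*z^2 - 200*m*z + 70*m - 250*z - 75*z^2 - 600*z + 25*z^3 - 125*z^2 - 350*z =5*m^3 + m^2*(80 - 25*z) + m*(-5*z^2 - 360*z + 240) + 25*z^3 - 200*z^2 - 1200*z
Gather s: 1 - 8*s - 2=-8*s - 1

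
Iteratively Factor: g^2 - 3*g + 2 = (g - 2)*(g - 1)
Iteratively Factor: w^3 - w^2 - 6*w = (w)*(w^2 - w - 6) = w*(w - 3)*(w + 2)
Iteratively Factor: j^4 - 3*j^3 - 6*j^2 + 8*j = (j)*(j^3 - 3*j^2 - 6*j + 8) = j*(j - 4)*(j^2 + j - 2) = j*(j - 4)*(j + 2)*(j - 1)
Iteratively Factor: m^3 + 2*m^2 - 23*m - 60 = (m - 5)*(m^2 + 7*m + 12) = (m - 5)*(m + 3)*(m + 4)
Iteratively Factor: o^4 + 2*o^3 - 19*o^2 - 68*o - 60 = (o + 2)*(o^3 - 19*o - 30) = (o + 2)*(o + 3)*(o^2 - 3*o - 10) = (o - 5)*(o + 2)*(o + 3)*(o + 2)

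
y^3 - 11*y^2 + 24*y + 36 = (y - 6)^2*(y + 1)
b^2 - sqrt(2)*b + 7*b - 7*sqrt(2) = (b + 7)*(b - sqrt(2))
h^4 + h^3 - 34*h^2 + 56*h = h*(h - 4)*(h - 2)*(h + 7)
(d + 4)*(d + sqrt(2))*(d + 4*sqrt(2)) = d^3 + 4*d^2 + 5*sqrt(2)*d^2 + 8*d + 20*sqrt(2)*d + 32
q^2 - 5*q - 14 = (q - 7)*(q + 2)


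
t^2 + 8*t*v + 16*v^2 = (t + 4*v)^2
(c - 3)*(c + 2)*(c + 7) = c^3 + 6*c^2 - 13*c - 42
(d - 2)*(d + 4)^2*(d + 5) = d^4 + 11*d^3 + 30*d^2 - 32*d - 160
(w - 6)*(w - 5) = w^2 - 11*w + 30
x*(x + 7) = x^2 + 7*x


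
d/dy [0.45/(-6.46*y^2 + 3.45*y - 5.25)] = (5.814*y - 1.5525)/(6.46*y^2 - 3.45*y + 5.25)^2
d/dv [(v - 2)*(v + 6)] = 2*v + 4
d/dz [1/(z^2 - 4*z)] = 2*(2 - z)/(z^2*(z - 4)^2)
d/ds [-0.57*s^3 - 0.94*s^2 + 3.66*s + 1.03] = -1.71*s^2 - 1.88*s + 3.66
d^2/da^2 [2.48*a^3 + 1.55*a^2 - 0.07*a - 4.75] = 14.88*a + 3.1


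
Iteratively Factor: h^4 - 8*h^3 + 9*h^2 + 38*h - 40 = (h - 1)*(h^3 - 7*h^2 + 2*h + 40) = (h - 1)*(h + 2)*(h^2 - 9*h + 20) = (h - 5)*(h - 1)*(h + 2)*(h - 4)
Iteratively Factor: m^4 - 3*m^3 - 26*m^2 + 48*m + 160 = (m + 4)*(m^3 - 7*m^2 + 2*m + 40) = (m - 5)*(m + 4)*(m^2 - 2*m - 8) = (m - 5)*(m + 2)*(m + 4)*(m - 4)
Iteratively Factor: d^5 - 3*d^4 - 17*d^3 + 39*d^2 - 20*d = (d)*(d^4 - 3*d^3 - 17*d^2 + 39*d - 20) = d*(d + 4)*(d^3 - 7*d^2 + 11*d - 5) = d*(d - 5)*(d + 4)*(d^2 - 2*d + 1) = d*(d - 5)*(d - 1)*(d + 4)*(d - 1)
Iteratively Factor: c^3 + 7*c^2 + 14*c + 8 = (c + 4)*(c^2 + 3*c + 2) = (c + 1)*(c + 4)*(c + 2)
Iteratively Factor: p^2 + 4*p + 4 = (p + 2)*(p + 2)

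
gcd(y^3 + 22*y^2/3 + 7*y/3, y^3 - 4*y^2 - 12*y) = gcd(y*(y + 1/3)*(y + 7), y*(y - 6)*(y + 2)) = y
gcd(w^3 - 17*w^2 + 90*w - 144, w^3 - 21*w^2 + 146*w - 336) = w^2 - 14*w + 48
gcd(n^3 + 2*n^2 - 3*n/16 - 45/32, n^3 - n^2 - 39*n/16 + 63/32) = n^2 + 3*n/4 - 9/8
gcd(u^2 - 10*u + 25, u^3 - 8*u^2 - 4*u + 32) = 1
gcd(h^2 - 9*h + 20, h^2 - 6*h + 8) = h - 4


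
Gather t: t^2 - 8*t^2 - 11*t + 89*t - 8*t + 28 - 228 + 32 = -7*t^2 + 70*t - 168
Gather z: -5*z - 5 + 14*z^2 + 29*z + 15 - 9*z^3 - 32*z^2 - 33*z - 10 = -9*z^3 - 18*z^2 - 9*z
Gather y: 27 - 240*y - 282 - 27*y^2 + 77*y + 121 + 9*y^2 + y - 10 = -18*y^2 - 162*y - 144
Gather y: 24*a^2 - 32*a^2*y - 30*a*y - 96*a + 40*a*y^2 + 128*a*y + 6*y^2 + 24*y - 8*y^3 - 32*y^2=24*a^2 - 96*a - 8*y^3 + y^2*(40*a - 26) + y*(-32*a^2 + 98*a + 24)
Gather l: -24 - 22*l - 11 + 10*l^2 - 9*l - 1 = 10*l^2 - 31*l - 36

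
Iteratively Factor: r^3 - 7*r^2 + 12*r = (r)*(r^2 - 7*r + 12) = r*(r - 3)*(r - 4)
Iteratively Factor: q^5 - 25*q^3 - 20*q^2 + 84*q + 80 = (q + 4)*(q^4 - 4*q^3 - 9*q^2 + 16*q + 20) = (q + 2)*(q + 4)*(q^3 - 6*q^2 + 3*q + 10) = (q - 5)*(q + 2)*(q + 4)*(q^2 - q - 2) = (q - 5)*(q + 1)*(q + 2)*(q + 4)*(q - 2)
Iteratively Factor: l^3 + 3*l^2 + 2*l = (l + 1)*(l^2 + 2*l) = l*(l + 1)*(l + 2)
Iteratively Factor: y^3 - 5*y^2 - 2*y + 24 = (y - 4)*(y^2 - y - 6) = (y - 4)*(y - 3)*(y + 2)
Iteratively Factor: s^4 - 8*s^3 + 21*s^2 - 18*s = (s - 2)*(s^3 - 6*s^2 + 9*s) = s*(s - 2)*(s^2 - 6*s + 9) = s*(s - 3)*(s - 2)*(s - 3)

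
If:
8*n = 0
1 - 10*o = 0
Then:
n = 0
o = 1/10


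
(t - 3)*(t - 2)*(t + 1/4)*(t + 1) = t^4 - 15*t^3/4 + 25*t/4 + 3/2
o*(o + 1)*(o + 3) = o^3 + 4*o^2 + 3*o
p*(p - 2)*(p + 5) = p^3 + 3*p^2 - 10*p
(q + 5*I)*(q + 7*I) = q^2 + 12*I*q - 35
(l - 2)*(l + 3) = l^2 + l - 6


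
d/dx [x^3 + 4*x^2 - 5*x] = 3*x^2 + 8*x - 5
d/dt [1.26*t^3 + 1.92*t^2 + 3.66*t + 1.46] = 3.78*t^2 + 3.84*t + 3.66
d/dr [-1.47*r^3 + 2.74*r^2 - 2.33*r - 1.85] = -4.41*r^2 + 5.48*r - 2.33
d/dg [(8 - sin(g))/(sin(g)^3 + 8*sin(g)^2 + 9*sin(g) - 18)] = 2*(sin(g)^3 - 8*sin(g)^2 - 64*sin(g) - 27)*cos(g)/(sin(g)^3 + 8*sin(g)^2 + 9*sin(g) - 18)^2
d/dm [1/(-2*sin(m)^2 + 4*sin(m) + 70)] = (sin(m) - 1)*cos(m)/((sin(m) - 7)^2*(sin(m) + 5)^2)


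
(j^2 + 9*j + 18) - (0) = j^2 + 9*j + 18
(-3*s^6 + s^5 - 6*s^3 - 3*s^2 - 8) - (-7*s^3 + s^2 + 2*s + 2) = -3*s^6 + s^5 + s^3 - 4*s^2 - 2*s - 10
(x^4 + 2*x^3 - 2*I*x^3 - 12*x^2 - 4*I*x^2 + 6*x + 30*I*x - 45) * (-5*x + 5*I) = -5*x^5 - 10*x^4 + 15*I*x^4 + 70*x^3 + 30*I*x^3 - 10*x^2 - 210*I*x^2 + 75*x + 30*I*x - 225*I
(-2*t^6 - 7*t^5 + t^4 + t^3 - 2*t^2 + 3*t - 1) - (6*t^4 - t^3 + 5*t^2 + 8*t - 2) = -2*t^6 - 7*t^5 - 5*t^4 + 2*t^3 - 7*t^2 - 5*t + 1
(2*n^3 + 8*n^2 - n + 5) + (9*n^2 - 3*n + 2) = 2*n^3 + 17*n^2 - 4*n + 7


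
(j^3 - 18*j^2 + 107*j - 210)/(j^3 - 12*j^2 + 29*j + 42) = (j - 5)/(j + 1)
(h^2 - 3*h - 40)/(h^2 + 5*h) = (h - 8)/h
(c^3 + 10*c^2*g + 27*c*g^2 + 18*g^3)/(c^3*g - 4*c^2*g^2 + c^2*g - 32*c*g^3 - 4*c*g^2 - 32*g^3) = (c^3 + 10*c^2*g + 27*c*g^2 + 18*g^3)/(g*(c^3 - 4*c^2*g + c^2 - 32*c*g^2 - 4*c*g - 32*g^2))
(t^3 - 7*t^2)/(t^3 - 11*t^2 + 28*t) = t/(t - 4)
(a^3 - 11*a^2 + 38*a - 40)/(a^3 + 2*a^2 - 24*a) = (a^2 - 7*a + 10)/(a*(a + 6))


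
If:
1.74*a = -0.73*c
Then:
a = -0.419540229885057*c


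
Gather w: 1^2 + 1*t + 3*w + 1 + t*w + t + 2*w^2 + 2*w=2*t + 2*w^2 + w*(t + 5) + 2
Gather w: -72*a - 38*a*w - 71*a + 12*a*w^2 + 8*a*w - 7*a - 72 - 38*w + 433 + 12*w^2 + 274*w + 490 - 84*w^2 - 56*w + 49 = -150*a + w^2*(12*a - 72) + w*(180 - 30*a) + 900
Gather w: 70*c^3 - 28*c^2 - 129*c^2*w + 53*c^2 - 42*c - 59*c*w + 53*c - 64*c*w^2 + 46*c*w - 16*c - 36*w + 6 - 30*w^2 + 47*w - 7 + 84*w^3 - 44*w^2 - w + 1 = 70*c^3 + 25*c^2 - 5*c + 84*w^3 + w^2*(-64*c - 74) + w*(-129*c^2 - 13*c + 10)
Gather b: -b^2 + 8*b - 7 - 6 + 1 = -b^2 + 8*b - 12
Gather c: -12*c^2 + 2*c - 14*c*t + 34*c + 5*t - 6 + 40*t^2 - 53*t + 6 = -12*c^2 + c*(36 - 14*t) + 40*t^2 - 48*t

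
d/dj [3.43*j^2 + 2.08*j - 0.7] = 6.86*j + 2.08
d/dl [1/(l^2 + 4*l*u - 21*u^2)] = 2*(-l - 2*u)/(l^2 + 4*l*u - 21*u^2)^2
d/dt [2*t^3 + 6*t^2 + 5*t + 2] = 6*t^2 + 12*t + 5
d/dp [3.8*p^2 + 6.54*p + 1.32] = 7.6*p + 6.54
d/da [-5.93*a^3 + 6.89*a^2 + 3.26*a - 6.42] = -17.79*a^2 + 13.78*a + 3.26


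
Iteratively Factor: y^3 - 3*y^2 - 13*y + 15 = (y - 1)*(y^2 - 2*y - 15) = (y - 1)*(y + 3)*(y - 5)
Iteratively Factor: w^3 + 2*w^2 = (w)*(w^2 + 2*w) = w*(w + 2)*(w)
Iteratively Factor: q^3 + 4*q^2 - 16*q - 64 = (q + 4)*(q^2 - 16) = (q + 4)^2*(q - 4)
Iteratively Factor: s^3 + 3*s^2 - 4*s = (s + 4)*(s^2 - s) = s*(s + 4)*(s - 1)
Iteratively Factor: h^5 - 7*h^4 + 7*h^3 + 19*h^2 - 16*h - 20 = (h - 5)*(h^4 - 2*h^3 - 3*h^2 + 4*h + 4) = (h - 5)*(h - 2)*(h^3 - 3*h - 2) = (h - 5)*(h - 2)^2*(h^2 + 2*h + 1) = (h - 5)*(h - 2)^2*(h + 1)*(h + 1)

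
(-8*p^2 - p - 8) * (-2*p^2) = 16*p^4 + 2*p^3 + 16*p^2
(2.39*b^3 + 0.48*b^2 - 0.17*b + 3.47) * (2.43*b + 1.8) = 5.8077*b^4 + 5.4684*b^3 + 0.4509*b^2 + 8.1261*b + 6.246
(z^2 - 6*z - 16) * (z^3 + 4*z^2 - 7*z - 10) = z^5 - 2*z^4 - 47*z^3 - 32*z^2 + 172*z + 160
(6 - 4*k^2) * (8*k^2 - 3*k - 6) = -32*k^4 + 12*k^3 + 72*k^2 - 18*k - 36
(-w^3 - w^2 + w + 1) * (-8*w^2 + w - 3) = 8*w^5 + 7*w^4 - 6*w^3 - 4*w^2 - 2*w - 3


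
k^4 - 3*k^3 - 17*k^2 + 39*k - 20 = (k - 5)*(k - 1)^2*(k + 4)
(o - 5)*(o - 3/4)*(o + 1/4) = o^3 - 11*o^2/2 + 37*o/16 + 15/16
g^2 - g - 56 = (g - 8)*(g + 7)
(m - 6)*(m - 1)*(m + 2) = m^3 - 5*m^2 - 8*m + 12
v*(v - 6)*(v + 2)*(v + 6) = v^4 + 2*v^3 - 36*v^2 - 72*v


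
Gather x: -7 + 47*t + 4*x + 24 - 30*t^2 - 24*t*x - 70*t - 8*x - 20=-30*t^2 - 23*t + x*(-24*t - 4) - 3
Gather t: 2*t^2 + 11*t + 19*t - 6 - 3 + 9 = 2*t^2 + 30*t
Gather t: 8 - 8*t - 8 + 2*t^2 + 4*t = 2*t^2 - 4*t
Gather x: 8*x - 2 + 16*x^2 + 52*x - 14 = 16*x^2 + 60*x - 16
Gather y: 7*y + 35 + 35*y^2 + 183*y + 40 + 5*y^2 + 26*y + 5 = 40*y^2 + 216*y + 80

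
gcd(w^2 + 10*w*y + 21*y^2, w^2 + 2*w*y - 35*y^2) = w + 7*y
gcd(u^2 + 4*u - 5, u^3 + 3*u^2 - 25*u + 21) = u - 1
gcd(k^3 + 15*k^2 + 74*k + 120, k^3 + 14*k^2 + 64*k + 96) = k^2 + 10*k + 24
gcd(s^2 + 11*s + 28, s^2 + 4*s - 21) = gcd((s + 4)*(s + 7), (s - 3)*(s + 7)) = s + 7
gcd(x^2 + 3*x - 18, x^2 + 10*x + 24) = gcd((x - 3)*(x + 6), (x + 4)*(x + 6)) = x + 6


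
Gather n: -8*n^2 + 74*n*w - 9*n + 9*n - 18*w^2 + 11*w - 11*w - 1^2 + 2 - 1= -8*n^2 + 74*n*w - 18*w^2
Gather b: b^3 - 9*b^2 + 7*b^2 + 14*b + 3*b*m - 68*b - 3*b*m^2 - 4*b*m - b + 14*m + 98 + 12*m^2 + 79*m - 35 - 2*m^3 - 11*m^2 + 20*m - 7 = b^3 - 2*b^2 + b*(-3*m^2 - m - 55) - 2*m^3 + m^2 + 113*m + 56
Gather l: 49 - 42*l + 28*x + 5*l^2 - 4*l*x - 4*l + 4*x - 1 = 5*l^2 + l*(-4*x - 46) + 32*x + 48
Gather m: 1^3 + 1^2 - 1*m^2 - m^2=2 - 2*m^2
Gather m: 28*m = 28*m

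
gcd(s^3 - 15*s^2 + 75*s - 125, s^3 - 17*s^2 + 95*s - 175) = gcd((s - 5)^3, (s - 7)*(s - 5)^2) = s^2 - 10*s + 25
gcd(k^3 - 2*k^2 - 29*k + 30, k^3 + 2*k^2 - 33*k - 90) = k^2 - k - 30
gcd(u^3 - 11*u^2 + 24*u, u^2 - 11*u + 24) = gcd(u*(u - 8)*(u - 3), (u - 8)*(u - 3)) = u^2 - 11*u + 24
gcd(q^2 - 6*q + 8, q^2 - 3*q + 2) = q - 2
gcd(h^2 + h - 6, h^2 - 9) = h + 3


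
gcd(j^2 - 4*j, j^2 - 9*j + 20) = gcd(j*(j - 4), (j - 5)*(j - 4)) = j - 4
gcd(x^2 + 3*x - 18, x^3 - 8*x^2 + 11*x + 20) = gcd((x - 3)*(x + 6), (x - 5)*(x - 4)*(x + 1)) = 1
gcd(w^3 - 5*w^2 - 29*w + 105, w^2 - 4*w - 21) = w - 7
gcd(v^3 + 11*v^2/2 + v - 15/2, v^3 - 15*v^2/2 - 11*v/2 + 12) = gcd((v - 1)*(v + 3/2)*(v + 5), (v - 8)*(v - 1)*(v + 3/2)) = v^2 + v/2 - 3/2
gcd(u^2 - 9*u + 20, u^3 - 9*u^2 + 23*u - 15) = u - 5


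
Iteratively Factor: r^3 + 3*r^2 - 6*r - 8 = (r - 2)*(r^2 + 5*r + 4) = (r - 2)*(r + 1)*(r + 4)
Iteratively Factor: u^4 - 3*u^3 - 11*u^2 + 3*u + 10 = (u + 2)*(u^3 - 5*u^2 - u + 5) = (u + 1)*(u + 2)*(u^2 - 6*u + 5) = (u - 1)*(u + 1)*(u + 2)*(u - 5)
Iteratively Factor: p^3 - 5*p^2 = (p)*(p^2 - 5*p) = p*(p - 5)*(p)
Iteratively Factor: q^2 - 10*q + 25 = (q - 5)*(q - 5)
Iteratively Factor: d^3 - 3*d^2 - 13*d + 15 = (d - 5)*(d^2 + 2*d - 3) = (d - 5)*(d + 3)*(d - 1)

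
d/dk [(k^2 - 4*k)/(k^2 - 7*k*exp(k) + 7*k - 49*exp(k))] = (k*(k - 4)*(7*k*exp(k) - 2*k + 56*exp(k) - 7) + 2*(k - 2)*(k^2 - 7*k*exp(k) + 7*k - 49*exp(k)))/(k^2 - 7*k*exp(k) + 7*k - 49*exp(k))^2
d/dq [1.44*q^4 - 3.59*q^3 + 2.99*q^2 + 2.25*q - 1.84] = 5.76*q^3 - 10.77*q^2 + 5.98*q + 2.25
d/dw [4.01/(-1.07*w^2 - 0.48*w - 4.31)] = (8.5814*w + 1.9248)/(1.07*w^2 + 0.48*w + 4.31)^2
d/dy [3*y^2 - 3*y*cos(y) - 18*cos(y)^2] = 3*y*sin(y) + 6*y + 18*sin(2*y) - 3*cos(y)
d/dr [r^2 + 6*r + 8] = 2*r + 6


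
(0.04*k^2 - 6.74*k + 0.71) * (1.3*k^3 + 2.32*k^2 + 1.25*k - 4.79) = 0.052*k^5 - 8.6692*k^4 - 14.6638*k^3 - 6.9694*k^2 + 33.1721*k - 3.4009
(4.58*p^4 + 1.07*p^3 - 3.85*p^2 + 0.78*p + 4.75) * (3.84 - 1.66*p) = -7.6028*p^5 + 15.811*p^4 + 10.4998*p^3 - 16.0788*p^2 - 4.8898*p + 18.24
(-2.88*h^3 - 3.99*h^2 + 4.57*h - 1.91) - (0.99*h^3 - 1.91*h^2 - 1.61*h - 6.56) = -3.87*h^3 - 2.08*h^2 + 6.18*h + 4.65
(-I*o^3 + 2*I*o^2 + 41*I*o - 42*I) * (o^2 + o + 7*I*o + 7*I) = -I*o^5 + 7*o^4 + I*o^4 - 7*o^3 + 43*I*o^3 - 301*o^2 - I*o^2 + 7*o - 42*I*o + 294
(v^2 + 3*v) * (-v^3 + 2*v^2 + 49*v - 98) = -v^5 - v^4 + 55*v^3 + 49*v^2 - 294*v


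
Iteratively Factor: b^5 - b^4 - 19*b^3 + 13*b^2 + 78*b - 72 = (b - 4)*(b^4 + 3*b^3 - 7*b^2 - 15*b + 18) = (b - 4)*(b + 3)*(b^3 - 7*b + 6) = (b - 4)*(b - 1)*(b + 3)*(b^2 + b - 6) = (b - 4)*(b - 2)*(b - 1)*(b + 3)*(b + 3)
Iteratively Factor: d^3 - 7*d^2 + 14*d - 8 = (d - 2)*(d^2 - 5*d + 4) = (d - 4)*(d - 2)*(d - 1)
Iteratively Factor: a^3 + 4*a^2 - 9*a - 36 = (a - 3)*(a^2 + 7*a + 12) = (a - 3)*(a + 3)*(a + 4)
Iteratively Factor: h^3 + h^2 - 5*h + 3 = (h - 1)*(h^2 + 2*h - 3) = (h - 1)*(h + 3)*(h - 1)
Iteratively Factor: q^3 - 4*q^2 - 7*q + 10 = (q - 1)*(q^2 - 3*q - 10) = (q - 1)*(q + 2)*(q - 5)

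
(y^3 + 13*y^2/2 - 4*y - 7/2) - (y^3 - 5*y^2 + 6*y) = 23*y^2/2 - 10*y - 7/2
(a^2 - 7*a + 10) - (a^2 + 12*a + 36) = -19*a - 26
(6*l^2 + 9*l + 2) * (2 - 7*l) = -42*l^3 - 51*l^2 + 4*l + 4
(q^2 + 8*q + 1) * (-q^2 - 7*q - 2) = -q^4 - 15*q^3 - 59*q^2 - 23*q - 2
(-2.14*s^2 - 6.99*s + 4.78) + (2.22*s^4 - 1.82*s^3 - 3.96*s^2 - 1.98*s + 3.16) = 2.22*s^4 - 1.82*s^3 - 6.1*s^2 - 8.97*s + 7.94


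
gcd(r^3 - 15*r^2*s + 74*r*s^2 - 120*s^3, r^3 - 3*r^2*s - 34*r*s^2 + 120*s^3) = r^2 - 9*r*s + 20*s^2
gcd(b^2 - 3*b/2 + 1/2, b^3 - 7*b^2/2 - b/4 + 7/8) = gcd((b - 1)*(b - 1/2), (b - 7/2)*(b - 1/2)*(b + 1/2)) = b - 1/2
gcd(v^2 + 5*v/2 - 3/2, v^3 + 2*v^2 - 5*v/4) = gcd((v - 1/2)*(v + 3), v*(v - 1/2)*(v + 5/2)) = v - 1/2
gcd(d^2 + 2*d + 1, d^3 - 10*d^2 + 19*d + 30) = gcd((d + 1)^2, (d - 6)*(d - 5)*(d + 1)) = d + 1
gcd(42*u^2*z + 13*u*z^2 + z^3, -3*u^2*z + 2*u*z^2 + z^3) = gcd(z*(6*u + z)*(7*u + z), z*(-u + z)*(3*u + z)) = z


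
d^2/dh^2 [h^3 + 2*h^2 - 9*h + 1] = 6*h + 4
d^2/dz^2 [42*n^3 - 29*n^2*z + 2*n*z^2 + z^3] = 4*n + 6*z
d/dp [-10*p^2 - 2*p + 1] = -20*p - 2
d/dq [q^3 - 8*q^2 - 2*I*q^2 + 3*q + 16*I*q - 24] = 3*q^2 - 16*q - 4*I*q + 3 + 16*I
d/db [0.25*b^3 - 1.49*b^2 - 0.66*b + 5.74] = 0.75*b^2 - 2.98*b - 0.66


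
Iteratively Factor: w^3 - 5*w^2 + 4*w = (w - 4)*(w^2 - w) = w*(w - 4)*(w - 1)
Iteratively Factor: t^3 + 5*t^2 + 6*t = (t + 2)*(t^2 + 3*t) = (t + 2)*(t + 3)*(t)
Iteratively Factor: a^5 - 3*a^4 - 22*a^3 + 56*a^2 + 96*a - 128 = (a - 4)*(a^4 + a^3 - 18*a^2 - 16*a + 32) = (a - 4)*(a + 4)*(a^3 - 3*a^2 - 6*a + 8) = (a - 4)*(a + 2)*(a + 4)*(a^2 - 5*a + 4) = (a - 4)*(a - 1)*(a + 2)*(a + 4)*(a - 4)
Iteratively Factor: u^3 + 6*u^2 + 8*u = (u + 4)*(u^2 + 2*u) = u*(u + 4)*(u + 2)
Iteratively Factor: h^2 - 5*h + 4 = (h - 4)*(h - 1)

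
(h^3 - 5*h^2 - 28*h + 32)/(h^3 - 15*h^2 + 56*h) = (h^2 + 3*h - 4)/(h*(h - 7))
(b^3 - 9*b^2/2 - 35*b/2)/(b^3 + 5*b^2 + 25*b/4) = 2*(b - 7)/(2*b + 5)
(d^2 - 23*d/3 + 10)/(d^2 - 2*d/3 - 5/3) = (d - 6)/(d + 1)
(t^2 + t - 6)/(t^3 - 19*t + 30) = (t + 3)/(t^2 + 2*t - 15)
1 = 1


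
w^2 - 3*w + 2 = (w - 2)*(w - 1)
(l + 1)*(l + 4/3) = l^2 + 7*l/3 + 4/3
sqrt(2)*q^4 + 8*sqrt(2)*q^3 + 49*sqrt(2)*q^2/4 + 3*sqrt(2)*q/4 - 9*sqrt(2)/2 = (q - 1/2)*(q + 3/2)*(q + 6)*(sqrt(2)*q + sqrt(2))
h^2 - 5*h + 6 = (h - 3)*(h - 2)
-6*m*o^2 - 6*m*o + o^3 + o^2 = o*(-6*m + o)*(o + 1)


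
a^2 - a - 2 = (a - 2)*(a + 1)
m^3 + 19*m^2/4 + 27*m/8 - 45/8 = (m - 3/4)*(m + 5/2)*(m + 3)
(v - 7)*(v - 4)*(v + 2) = v^3 - 9*v^2 + 6*v + 56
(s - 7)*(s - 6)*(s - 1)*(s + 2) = s^4 - 12*s^3 + 27*s^2 + 68*s - 84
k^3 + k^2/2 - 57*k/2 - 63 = (k - 6)*(k + 3)*(k + 7/2)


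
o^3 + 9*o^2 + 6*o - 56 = (o - 2)*(o + 4)*(o + 7)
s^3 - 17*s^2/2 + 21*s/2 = s*(s - 7)*(s - 3/2)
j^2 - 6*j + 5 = (j - 5)*(j - 1)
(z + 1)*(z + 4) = z^2 + 5*z + 4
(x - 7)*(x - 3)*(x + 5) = x^3 - 5*x^2 - 29*x + 105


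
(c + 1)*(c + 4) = c^2 + 5*c + 4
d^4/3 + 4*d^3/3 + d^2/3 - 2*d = d*(d/3 + 1)*(d - 1)*(d + 2)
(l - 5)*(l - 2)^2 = l^3 - 9*l^2 + 24*l - 20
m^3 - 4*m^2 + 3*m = m*(m - 3)*(m - 1)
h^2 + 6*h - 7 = (h - 1)*(h + 7)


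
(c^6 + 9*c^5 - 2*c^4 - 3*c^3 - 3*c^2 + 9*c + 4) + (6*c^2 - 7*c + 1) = c^6 + 9*c^5 - 2*c^4 - 3*c^3 + 3*c^2 + 2*c + 5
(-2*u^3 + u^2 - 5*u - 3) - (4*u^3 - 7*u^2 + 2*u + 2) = -6*u^3 + 8*u^2 - 7*u - 5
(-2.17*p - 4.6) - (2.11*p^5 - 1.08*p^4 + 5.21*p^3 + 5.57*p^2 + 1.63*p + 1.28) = -2.11*p^5 + 1.08*p^4 - 5.21*p^3 - 5.57*p^2 - 3.8*p - 5.88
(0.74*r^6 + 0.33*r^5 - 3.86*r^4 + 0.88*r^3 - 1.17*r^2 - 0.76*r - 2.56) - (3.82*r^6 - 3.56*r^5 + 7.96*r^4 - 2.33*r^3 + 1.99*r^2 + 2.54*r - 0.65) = -3.08*r^6 + 3.89*r^5 - 11.82*r^4 + 3.21*r^3 - 3.16*r^2 - 3.3*r - 1.91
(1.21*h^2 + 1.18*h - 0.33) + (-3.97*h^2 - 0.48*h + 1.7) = -2.76*h^2 + 0.7*h + 1.37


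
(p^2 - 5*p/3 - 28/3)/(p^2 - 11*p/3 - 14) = (p - 4)/(p - 6)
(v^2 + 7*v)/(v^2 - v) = (v + 7)/(v - 1)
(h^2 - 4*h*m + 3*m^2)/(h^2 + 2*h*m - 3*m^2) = (h - 3*m)/(h + 3*m)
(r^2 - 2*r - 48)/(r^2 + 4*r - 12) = (r - 8)/(r - 2)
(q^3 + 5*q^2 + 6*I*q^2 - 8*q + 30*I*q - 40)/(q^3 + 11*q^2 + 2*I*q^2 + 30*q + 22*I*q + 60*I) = (q + 4*I)/(q + 6)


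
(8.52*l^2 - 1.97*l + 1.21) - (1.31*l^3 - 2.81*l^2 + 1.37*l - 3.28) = -1.31*l^3 + 11.33*l^2 - 3.34*l + 4.49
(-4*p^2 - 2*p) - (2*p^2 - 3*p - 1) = -6*p^2 + p + 1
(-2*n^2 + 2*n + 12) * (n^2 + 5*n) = -2*n^4 - 8*n^3 + 22*n^2 + 60*n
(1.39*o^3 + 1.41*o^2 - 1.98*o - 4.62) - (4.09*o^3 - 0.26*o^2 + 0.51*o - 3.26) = -2.7*o^3 + 1.67*o^2 - 2.49*o - 1.36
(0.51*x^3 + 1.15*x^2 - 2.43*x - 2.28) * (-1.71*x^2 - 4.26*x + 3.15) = -0.8721*x^5 - 4.1391*x^4 + 0.862800000000002*x^3 + 17.8731*x^2 + 2.0583*x - 7.182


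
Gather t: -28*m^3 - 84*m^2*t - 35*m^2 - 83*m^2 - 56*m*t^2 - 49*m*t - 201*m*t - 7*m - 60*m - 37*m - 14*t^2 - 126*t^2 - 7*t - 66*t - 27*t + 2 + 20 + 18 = -28*m^3 - 118*m^2 - 104*m + t^2*(-56*m - 140) + t*(-84*m^2 - 250*m - 100) + 40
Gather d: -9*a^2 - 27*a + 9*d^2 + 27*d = -9*a^2 - 27*a + 9*d^2 + 27*d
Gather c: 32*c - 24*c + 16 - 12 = 8*c + 4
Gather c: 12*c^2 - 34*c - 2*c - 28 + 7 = 12*c^2 - 36*c - 21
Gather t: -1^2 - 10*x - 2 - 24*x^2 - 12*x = -24*x^2 - 22*x - 3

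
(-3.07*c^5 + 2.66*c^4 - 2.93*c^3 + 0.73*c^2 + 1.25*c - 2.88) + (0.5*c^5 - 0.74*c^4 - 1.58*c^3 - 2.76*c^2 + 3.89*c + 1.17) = -2.57*c^5 + 1.92*c^4 - 4.51*c^3 - 2.03*c^2 + 5.14*c - 1.71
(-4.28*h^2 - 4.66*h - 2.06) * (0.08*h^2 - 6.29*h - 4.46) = -0.3424*h^4 + 26.5484*h^3 + 48.2354*h^2 + 33.741*h + 9.1876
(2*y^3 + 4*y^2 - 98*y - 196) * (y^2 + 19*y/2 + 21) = 2*y^5 + 23*y^4 - 18*y^3 - 1043*y^2 - 3920*y - 4116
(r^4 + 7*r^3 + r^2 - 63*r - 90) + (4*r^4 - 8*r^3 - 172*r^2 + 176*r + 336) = 5*r^4 - r^3 - 171*r^2 + 113*r + 246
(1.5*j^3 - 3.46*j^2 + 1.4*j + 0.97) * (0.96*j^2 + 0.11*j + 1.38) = 1.44*j^5 - 3.1566*j^4 + 3.0334*j^3 - 3.6896*j^2 + 2.0387*j + 1.3386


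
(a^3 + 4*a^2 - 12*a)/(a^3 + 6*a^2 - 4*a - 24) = a/(a + 2)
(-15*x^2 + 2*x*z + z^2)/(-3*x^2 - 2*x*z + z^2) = (5*x + z)/(x + z)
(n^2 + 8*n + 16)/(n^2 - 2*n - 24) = (n + 4)/(n - 6)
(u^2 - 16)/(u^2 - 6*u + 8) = (u + 4)/(u - 2)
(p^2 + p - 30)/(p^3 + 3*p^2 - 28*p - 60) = 1/(p + 2)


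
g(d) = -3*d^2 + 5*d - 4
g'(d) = 5 - 6*d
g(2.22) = -7.69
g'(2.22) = -8.32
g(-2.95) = -44.86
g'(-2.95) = 22.70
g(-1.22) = -14.57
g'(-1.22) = 12.32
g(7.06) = -118.23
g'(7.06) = -37.36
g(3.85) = -29.22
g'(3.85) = -18.10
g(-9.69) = -334.14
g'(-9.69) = 63.14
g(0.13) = -3.40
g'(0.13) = 4.22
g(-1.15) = -13.72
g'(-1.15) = 11.90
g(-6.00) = -142.00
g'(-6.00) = 41.00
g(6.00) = -82.00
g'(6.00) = -31.00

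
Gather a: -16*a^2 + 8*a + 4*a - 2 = -16*a^2 + 12*a - 2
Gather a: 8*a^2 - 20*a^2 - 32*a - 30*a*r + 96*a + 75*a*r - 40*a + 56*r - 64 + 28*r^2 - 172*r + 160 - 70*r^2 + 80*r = -12*a^2 + a*(45*r + 24) - 42*r^2 - 36*r + 96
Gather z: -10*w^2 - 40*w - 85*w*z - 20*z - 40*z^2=-10*w^2 - 40*w - 40*z^2 + z*(-85*w - 20)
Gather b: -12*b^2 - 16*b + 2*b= -12*b^2 - 14*b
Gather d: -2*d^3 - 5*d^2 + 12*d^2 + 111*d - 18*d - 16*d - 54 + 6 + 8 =-2*d^3 + 7*d^2 + 77*d - 40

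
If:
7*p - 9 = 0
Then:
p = 9/7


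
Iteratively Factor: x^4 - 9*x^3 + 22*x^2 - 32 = (x - 4)*(x^3 - 5*x^2 + 2*x + 8) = (x - 4)*(x - 2)*(x^2 - 3*x - 4) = (x - 4)*(x - 2)*(x + 1)*(x - 4)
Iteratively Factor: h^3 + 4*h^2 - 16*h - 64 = (h + 4)*(h^2 - 16) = (h - 4)*(h + 4)*(h + 4)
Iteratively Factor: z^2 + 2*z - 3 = (z + 3)*(z - 1)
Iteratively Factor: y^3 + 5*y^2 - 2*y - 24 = (y + 4)*(y^2 + y - 6) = (y - 2)*(y + 4)*(y + 3)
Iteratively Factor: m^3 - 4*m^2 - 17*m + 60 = (m - 5)*(m^2 + m - 12) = (m - 5)*(m - 3)*(m + 4)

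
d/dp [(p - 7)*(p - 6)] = 2*p - 13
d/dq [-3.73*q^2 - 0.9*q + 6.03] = -7.46*q - 0.9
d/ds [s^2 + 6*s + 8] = 2*s + 6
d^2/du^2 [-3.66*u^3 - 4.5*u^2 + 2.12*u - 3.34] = -21.96*u - 9.0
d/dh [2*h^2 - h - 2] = 4*h - 1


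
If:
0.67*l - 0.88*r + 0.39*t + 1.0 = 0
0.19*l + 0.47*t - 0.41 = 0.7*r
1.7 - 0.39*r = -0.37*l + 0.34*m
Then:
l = 0.465871438038436*t - 3.51491053677932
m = 2.94114723424161 - 0.408236853389467*t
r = 0.797879390324718*t - 1.53976143141153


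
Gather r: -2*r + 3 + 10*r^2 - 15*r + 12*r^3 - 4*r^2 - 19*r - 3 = 12*r^3 + 6*r^2 - 36*r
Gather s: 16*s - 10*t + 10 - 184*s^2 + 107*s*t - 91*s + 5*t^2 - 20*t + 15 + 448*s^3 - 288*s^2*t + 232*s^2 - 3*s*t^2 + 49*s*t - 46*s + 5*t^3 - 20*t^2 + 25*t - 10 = 448*s^3 + s^2*(48 - 288*t) + s*(-3*t^2 + 156*t - 121) + 5*t^3 - 15*t^2 - 5*t + 15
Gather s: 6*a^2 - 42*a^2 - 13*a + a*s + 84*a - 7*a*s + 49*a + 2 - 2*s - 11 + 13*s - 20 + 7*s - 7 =-36*a^2 + 120*a + s*(18 - 6*a) - 36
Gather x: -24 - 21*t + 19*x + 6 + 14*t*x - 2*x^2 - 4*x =-21*t - 2*x^2 + x*(14*t + 15) - 18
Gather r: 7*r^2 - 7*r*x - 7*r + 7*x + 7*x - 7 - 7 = 7*r^2 + r*(-7*x - 7) + 14*x - 14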